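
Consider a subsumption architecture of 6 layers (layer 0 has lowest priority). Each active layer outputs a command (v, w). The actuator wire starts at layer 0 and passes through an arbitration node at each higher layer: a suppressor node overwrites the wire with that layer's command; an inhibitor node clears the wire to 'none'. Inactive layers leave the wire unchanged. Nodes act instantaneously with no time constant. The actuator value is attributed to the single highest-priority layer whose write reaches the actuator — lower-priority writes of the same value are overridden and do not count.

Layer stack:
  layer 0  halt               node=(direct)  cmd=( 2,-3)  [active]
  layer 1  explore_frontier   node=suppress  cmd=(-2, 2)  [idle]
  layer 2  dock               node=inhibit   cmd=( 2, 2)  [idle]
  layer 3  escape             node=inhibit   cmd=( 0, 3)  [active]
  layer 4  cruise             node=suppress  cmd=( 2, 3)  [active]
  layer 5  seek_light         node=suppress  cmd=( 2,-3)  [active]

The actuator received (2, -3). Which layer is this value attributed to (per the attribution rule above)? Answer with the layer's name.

seek_light

[0] halt on; wire := (2, -3)
[1] explore_frontier off; pass (2, -3)
[2] dock off; pass (2, -3)
[3] escape on (inhibit); wire := none
[4] cruise on (suppress); wire := (2, 3)
[5] seek_light on (suppress); wire := (2, -3)
output (2, -3)
last writer: layer 5 = seek_light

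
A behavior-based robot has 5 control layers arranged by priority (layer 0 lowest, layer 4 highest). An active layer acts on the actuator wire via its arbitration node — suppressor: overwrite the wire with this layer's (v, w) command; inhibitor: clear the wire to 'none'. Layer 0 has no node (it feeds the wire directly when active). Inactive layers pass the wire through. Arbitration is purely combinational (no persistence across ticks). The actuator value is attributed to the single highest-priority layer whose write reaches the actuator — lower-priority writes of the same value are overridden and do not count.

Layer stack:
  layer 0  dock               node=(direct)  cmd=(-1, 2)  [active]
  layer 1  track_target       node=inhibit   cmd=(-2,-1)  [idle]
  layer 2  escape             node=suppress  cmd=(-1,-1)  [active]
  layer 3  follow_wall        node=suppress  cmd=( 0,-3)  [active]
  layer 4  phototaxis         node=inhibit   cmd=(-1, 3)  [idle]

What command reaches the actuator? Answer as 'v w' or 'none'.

layer 0 (dock) active — direct: (-1, 2)
layer 1 (track_target) idle — unchanged: (-1, 2)
layer 2 (escape) active — suppresses: (-1, -1)
layer 3 (follow_wall) active — suppresses: (0, -3)
layer 4 (phototaxis) idle — unchanged: (0, -3)
→ actuator (0, -3)

0 -3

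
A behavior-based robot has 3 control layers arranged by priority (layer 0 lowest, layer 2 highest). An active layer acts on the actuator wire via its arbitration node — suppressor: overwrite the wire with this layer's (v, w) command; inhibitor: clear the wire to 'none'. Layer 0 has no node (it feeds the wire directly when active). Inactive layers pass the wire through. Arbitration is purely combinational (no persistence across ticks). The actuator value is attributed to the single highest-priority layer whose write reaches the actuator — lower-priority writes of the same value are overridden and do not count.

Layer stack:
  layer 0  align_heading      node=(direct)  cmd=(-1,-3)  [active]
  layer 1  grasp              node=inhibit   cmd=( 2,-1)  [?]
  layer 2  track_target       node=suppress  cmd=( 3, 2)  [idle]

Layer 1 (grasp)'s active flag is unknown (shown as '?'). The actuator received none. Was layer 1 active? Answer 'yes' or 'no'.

yes

If layer 1 is active=yes:
  actuator would be none
If layer 1 is active=no:
  actuator would be (-1, -3)
Observed none, so layer 1 was active.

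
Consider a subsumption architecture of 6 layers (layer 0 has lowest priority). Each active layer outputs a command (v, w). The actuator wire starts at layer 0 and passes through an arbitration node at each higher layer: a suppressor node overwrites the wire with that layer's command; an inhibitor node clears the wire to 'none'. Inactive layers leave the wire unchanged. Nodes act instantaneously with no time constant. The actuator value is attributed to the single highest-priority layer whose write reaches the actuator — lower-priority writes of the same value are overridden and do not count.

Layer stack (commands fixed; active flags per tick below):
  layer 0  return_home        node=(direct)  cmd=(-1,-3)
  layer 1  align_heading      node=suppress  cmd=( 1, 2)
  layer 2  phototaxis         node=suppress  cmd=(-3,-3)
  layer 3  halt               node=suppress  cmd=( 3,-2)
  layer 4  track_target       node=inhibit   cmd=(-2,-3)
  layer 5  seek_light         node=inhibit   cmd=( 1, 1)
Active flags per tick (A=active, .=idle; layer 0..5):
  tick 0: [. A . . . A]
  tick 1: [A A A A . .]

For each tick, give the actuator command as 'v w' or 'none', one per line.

tick 0:
  layer 0 (return_home) idle — none
  layer 1 (align_heading) active — suppresses: (1, 2)
  layer 2 (phototaxis) idle — unchanged: (1, 2)
  layer 3 (halt) idle — unchanged: (1, 2)
  layer 4 (track_target) idle — unchanged: (1, 2)
  layer 5 (seek_light) active — inhibits: none
  → actuator none
tick 1:
  layer 0 (return_home) active — direct: (-1, -3)
  layer 1 (align_heading) active — suppresses: (1, 2)
  layer 2 (phototaxis) active — suppresses: (-3, -3)
  layer 3 (halt) active — suppresses: (3, -2)
  layer 4 (track_target) idle — unchanged: (3, -2)
  layer 5 (seek_light) idle — unchanged: (3, -2)
  → actuator (3, -2)

none
3 -2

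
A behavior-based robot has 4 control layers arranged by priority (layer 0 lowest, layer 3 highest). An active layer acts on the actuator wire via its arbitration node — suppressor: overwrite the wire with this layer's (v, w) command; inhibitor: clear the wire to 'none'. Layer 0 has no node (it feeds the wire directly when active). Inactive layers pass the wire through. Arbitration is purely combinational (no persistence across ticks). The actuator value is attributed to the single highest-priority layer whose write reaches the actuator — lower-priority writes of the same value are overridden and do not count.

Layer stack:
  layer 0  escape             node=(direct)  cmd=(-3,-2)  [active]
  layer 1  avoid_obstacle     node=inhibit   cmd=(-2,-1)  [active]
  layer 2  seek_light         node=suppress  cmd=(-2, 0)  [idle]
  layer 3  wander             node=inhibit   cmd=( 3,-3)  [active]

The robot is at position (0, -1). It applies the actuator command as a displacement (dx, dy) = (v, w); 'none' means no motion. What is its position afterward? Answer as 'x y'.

0 -1

L0 escape: active, feeds wire = (-3, -2)
L1 avoid_obstacle: active, inhibitor → wire = none
L2 seek_light: idle → wire stays none
L3 wander: active, inhibitor → wire = none
actuator = none
position: (0, -1) + none = (0, -1)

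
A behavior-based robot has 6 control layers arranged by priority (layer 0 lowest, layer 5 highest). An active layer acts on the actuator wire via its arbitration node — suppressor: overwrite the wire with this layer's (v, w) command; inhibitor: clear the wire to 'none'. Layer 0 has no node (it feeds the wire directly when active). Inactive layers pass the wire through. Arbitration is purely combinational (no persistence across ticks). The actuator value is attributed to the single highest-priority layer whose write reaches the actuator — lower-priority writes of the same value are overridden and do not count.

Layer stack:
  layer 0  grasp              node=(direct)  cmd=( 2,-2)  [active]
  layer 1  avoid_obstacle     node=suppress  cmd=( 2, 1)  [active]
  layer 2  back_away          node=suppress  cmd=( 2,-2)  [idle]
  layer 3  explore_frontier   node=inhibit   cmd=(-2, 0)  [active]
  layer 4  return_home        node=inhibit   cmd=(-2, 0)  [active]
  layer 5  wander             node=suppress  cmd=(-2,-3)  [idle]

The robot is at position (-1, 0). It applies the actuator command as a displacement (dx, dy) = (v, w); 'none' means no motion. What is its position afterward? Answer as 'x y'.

-1 0

L0 grasp: active, feeds wire = (2, -2)
L1 avoid_obstacle: active, suppressor → wire = (2, 1)
L2 back_away: idle → wire stays (2, 1)
L3 explore_frontier: active, inhibitor → wire = none
L4 return_home: active, inhibitor → wire = none
L5 wander: idle → wire stays none
actuator = none
position: (-1, 0) + none = (-1, 0)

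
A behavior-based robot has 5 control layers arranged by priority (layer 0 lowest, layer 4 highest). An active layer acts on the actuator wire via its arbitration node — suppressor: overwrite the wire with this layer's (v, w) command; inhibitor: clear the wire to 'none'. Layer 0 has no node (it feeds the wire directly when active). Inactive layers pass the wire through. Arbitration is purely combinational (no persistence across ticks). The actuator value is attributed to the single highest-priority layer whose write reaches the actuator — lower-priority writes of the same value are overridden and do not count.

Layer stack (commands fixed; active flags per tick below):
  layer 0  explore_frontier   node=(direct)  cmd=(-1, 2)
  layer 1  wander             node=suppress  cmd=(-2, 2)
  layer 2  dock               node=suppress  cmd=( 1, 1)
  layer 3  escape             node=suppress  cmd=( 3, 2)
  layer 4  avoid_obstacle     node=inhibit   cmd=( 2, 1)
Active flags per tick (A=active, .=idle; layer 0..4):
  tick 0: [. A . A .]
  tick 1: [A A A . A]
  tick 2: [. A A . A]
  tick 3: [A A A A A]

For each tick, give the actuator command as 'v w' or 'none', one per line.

tick 0:
  layer 0 (explore_frontier) idle — none
  layer 1 (wander) active — suppresses: (-2, 2)
  layer 2 (dock) idle — unchanged: (-2, 2)
  layer 3 (escape) active — suppresses: (3, 2)
  layer 4 (avoid_obstacle) idle — unchanged: (3, 2)
  → actuator (3, 2)
tick 1:
  layer 0 (explore_frontier) active — direct: (-1, 2)
  layer 1 (wander) active — suppresses: (-2, 2)
  layer 2 (dock) active — suppresses: (1, 1)
  layer 3 (escape) idle — unchanged: (1, 1)
  layer 4 (avoid_obstacle) active — inhibits: none
  → actuator none
tick 2:
  layer 0 (explore_frontier) idle — none
  layer 1 (wander) active — suppresses: (-2, 2)
  layer 2 (dock) active — suppresses: (1, 1)
  layer 3 (escape) idle — unchanged: (1, 1)
  layer 4 (avoid_obstacle) active — inhibits: none
  → actuator none
tick 3:
  layer 0 (explore_frontier) active — direct: (-1, 2)
  layer 1 (wander) active — suppresses: (-2, 2)
  layer 2 (dock) active — suppresses: (1, 1)
  layer 3 (escape) active — suppresses: (3, 2)
  layer 4 (avoid_obstacle) active — inhibits: none
  → actuator none

3 2
none
none
none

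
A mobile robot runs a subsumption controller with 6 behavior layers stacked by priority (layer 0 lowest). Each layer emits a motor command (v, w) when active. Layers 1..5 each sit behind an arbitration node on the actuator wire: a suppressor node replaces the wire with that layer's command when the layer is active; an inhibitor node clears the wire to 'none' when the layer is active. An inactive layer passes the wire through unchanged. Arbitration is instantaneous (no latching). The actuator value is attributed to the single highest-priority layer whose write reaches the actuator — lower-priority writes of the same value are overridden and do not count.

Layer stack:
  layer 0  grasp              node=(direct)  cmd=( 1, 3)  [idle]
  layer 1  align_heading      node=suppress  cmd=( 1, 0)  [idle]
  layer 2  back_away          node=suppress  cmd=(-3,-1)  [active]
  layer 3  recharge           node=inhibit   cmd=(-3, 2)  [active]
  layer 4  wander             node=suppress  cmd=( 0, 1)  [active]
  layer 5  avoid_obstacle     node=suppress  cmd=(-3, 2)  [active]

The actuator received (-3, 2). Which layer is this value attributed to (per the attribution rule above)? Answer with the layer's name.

avoid_obstacle

L0 grasp: idle → wire = none
L1 align_heading: idle → wire stays none
L2 back_away: active, suppressor → wire = (-3, -1)
L3 recharge: active, inhibitor → wire = none
L4 wander: active, suppressor → wire = (0, 1)
L5 avoid_obstacle: active, suppressor → wire = (-3, 2)
actuator = (-3, 2)
last writer: layer 5 = avoid_obstacle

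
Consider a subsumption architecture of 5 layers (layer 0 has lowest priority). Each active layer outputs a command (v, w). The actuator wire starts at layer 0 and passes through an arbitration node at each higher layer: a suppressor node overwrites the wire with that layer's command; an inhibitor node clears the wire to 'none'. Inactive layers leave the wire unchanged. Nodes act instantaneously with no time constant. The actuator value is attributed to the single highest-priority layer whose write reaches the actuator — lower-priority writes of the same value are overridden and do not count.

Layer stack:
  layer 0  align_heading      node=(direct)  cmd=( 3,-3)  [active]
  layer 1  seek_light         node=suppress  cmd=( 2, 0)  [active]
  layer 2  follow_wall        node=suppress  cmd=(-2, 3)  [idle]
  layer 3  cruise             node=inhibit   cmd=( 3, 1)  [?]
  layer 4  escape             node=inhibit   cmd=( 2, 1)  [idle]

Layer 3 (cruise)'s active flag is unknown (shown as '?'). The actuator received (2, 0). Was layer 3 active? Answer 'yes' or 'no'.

no

If layer 3 is active=yes:
  actuator would be none
If layer 3 is active=no:
  actuator would be (2, 0)
Observed (2, 0), so layer 3 was idle.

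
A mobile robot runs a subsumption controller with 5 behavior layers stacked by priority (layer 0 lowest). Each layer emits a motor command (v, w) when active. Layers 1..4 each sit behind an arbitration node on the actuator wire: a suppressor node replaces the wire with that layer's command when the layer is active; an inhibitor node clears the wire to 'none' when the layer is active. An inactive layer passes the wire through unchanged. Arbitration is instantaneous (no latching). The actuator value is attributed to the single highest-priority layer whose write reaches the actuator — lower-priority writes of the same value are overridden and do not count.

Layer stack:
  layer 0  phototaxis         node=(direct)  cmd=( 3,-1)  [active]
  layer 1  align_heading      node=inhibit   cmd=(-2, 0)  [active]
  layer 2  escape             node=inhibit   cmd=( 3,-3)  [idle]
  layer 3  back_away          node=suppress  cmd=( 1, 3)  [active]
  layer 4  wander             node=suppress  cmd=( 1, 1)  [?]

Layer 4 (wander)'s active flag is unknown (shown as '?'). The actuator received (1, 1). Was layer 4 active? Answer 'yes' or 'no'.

If layer 4 is active=yes:
  actuator would be (1, 1)
If layer 4 is active=no:
  actuator would be (1, 3)
Observed (1, 1), so layer 4 was active.

yes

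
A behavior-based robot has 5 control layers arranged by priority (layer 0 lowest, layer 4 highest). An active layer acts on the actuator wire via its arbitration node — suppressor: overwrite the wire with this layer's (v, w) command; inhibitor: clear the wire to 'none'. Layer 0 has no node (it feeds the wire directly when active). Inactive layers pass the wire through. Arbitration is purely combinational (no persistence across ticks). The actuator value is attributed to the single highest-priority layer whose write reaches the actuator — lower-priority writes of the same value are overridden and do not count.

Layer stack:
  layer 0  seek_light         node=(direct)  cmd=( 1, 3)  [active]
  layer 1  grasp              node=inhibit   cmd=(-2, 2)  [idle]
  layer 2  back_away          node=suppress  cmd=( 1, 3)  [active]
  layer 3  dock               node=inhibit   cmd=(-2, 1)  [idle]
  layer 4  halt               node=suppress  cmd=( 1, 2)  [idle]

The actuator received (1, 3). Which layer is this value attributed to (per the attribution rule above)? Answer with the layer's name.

back_away

[0] seek_light on; wire := (1, 3)
[1] grasp off; pass (1, 3)
[2] back_away on (suppress); wire := (1, 3)
[3] dock off; pass (1, 3)
[4] halt off; pass (1, 3)
output (1, 3)
last writer: layer 2 = back_away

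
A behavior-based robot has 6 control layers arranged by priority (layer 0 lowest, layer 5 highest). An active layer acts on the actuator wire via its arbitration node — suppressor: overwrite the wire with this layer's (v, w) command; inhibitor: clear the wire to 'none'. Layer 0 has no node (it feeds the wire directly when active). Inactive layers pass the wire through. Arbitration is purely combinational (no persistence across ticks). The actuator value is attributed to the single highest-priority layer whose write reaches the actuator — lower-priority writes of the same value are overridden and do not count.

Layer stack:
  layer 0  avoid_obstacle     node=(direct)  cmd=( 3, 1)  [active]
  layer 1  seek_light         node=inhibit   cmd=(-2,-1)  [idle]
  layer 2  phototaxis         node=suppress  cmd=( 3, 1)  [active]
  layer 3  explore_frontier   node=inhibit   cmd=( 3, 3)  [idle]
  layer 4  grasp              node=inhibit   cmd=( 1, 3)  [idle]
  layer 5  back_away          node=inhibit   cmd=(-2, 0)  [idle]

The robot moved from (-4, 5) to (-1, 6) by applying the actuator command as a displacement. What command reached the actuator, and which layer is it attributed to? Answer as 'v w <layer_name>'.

3 1 phototaxis

displacement = (-1, 6) − (-4, 5) = (3, 1)
L0 avoid_obstacle: active, feeds wire = (3, 1)
L1 seek_light: idle → wire stays (3, 1)
L2 phototaxis: active, suppressor → wire = (3, 1)
L3 explore_frontier: idle → wire stays (3, 1)
L4 grasp: idle → wire stays (3, 1)
L5 back_away: idle → wire stays (3, 1)
actuator = (3, 1) — from layer 2 (phototaxis)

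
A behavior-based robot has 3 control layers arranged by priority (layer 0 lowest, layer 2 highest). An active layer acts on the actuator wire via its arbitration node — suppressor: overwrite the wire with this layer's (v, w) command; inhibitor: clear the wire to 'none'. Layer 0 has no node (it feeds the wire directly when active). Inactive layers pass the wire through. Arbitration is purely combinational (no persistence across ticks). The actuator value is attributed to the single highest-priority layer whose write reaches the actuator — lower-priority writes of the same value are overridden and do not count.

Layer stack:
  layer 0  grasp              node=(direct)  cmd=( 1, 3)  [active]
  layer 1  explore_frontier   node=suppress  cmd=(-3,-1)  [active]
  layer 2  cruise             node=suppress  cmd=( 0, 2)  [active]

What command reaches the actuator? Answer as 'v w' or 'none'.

L0 grasp: active, feeds wire = (1, 3)
L1 explore_frontier: active, suppressor → wire = (-3, -1)
L2 cruise: active, suppressor → wire = (0, 2)
actuator = (0, 2)

0 2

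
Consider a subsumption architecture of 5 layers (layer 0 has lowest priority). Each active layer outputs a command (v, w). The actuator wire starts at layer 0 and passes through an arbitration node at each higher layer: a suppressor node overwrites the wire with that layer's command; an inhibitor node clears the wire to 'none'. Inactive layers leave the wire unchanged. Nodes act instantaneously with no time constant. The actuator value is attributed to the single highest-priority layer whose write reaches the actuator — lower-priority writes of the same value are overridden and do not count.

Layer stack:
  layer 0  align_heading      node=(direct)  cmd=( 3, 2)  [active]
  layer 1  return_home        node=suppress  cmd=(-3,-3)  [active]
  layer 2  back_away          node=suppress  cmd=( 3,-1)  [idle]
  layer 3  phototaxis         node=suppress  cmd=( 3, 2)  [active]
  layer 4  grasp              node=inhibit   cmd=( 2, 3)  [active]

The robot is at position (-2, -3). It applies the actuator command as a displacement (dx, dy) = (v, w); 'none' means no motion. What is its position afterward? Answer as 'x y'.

layer 0 (align_heading) active — direct: (3, 2)
layer 1 (return_home) active — suppresses: (-3, -3)
layer 2 (back_away) idle — unchanged: (-3, -3)
layer 3 (phototaxis) active — suppresses: (3, 2)
layer 4 (grasp) active — inhibits: none
→ actuator none
position: (-2, -3) + none = (-2, -3)

-2 -3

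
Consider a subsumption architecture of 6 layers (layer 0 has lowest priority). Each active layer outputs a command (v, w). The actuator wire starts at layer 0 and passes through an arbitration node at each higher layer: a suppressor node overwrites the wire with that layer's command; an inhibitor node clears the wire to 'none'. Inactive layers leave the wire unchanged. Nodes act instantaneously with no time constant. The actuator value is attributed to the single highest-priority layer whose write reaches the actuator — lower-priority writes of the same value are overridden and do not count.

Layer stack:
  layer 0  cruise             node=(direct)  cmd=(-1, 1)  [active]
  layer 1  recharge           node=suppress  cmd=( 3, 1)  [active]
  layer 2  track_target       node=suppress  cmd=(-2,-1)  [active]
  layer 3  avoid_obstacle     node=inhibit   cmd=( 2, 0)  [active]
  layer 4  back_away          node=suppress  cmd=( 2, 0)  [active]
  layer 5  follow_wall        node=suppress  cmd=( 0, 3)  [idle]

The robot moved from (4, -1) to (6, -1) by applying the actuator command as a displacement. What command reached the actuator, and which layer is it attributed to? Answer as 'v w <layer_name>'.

2 0 back_away

displacement = (6, -1) − (4, -1) = (2, 0)
L0 cruise: active, feeds wire = (-1, 1)
L1 recharge: active, suppressor → wire = (3, 1)
L2 track_target: active, suppressor → wire = (-2, -1)
L3 avoid_obstacle: active, inhibitor → wire = none
L4 back_away: active, suppressor → wire = (2, 0)
L5 follow_wall: idle → wire stays (2, 0)
actuator = (2, 0) — from layer 4 (back_away)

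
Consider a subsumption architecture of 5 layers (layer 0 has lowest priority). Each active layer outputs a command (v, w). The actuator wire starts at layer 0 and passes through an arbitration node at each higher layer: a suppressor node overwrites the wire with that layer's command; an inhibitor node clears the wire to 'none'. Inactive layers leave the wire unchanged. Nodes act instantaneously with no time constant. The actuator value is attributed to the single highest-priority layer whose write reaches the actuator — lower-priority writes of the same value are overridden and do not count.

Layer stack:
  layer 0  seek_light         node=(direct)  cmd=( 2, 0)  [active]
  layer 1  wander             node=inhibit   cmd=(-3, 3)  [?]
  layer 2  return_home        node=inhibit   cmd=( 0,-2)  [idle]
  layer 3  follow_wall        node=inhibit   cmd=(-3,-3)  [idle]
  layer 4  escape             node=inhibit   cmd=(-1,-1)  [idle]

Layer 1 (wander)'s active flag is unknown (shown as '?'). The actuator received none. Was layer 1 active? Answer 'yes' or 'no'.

yes

If layer 1 is active=yes:
  actuator would be none
If layer 1 is active=no:
  actuator would be (2, 0)
Observed none, so layer 1 was active.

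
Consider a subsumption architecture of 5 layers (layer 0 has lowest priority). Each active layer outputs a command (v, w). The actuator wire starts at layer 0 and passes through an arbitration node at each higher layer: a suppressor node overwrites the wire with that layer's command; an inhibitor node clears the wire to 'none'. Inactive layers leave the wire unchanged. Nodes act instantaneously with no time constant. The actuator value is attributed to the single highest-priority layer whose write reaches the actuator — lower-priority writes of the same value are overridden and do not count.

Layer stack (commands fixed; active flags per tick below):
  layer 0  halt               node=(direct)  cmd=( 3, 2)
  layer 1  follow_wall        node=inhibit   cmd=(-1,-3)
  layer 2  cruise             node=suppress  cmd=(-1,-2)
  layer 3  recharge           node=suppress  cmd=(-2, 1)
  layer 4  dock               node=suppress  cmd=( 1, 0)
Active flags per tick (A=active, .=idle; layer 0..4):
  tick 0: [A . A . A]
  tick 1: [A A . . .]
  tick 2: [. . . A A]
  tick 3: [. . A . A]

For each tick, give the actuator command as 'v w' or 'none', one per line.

tick 0:
  [0] halt on; wire := (3, 2)
  [1] follow_wall off; pass (3, 2)
  [2] cruise on (suppress); wire := (-1, -2)
  [3] recharge off; pass (-1, -2)
  [4] dock on (suppress); wire := (1, 0)
  output (1, 0)
tick 1:
  [0] halt on; wire := (3, 2)
  [1] follow_wall on (inhibit); wire := none
  [2] cruise off; pass none
  [3] recharge off; pass none
  [4] dock off; pass none
  output none
tick 2:
  [0] halt off; wire := none
  [1] follow_wall off; pass none
  [2] cruise off; pass none
  [3] recharge on (suppress); wire := (-2, 1)
  [4] dock on (suppress); wire := (1, 0)
  output (1, 0)
tick 3:
  [0] halt off; wire := none
  [1] follow_wall off; pass none
  [2] cruise on (suppress); wire := (-1, -2)
  [3] recharge off; pass (-1, -2)
  [4] dock on (suppress); wire := (1, 0)
  output (1, 0)

1 0
none
1 0
1 0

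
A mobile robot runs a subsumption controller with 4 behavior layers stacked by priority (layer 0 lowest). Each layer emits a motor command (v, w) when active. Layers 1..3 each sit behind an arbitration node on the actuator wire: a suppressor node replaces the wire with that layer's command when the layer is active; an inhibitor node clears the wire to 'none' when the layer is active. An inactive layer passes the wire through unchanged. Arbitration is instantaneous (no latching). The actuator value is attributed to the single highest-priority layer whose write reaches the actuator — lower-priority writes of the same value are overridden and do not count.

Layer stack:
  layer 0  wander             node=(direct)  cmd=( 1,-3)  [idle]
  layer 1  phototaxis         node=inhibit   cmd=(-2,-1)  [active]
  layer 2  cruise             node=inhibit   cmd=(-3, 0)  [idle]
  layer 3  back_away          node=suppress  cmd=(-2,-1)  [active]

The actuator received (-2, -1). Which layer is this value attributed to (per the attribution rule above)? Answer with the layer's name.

L0 wander: idle → wire = none
L1 phototaxis: active, inhibitor → wire = none
L2 cruise: idle → wire stays none
L3 back_away: active, suppressor → wire = (-2, -1)
actuator = (-2, -1)
last writer: layer 3 = back_away

back_away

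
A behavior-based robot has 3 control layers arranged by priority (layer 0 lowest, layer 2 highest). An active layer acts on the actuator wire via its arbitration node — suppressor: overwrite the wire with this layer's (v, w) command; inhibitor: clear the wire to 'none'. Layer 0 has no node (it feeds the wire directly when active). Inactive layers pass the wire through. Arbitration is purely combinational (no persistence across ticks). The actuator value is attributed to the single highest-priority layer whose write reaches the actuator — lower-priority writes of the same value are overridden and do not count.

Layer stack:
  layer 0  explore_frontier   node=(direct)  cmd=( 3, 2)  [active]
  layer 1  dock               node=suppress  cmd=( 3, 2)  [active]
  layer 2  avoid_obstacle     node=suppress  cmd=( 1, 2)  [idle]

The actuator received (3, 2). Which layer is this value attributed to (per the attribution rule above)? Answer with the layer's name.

dock

layer 0 (explore_frontier) active — direct: (3, 2)
layer 1 (dock) active — suppresses: (3, 2)
layer 2 (avoid_obstacle) idle — unchanged: (3, 2)
→ actuator (3, 2)
last writer: layer 1 = dock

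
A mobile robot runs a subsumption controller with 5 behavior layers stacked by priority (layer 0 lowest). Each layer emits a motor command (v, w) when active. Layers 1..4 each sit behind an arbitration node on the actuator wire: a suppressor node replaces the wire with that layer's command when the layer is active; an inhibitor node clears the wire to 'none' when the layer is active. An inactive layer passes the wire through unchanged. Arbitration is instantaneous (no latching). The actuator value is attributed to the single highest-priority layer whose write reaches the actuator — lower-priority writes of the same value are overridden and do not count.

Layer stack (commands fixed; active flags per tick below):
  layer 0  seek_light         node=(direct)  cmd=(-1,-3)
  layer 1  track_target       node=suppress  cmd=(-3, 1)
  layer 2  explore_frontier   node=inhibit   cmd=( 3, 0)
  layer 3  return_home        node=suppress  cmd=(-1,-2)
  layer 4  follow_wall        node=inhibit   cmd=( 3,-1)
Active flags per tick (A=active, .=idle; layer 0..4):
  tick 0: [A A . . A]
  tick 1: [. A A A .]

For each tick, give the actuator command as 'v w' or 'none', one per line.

none
-1 -2

tick 0:
  layer 0 (seek_light) active — direct: (-1, -3)
  layer 1 (track_target) active — suppresses: (-3, 1)
  layer 2 (explore_frontier) idle — unchanged: (-3, 1)
  layer 3 (return_home) idle — unchanged: (-3, 1)
  layer 4 (follow_wall) active — inhibits: none
  → actuator none
tick 1:
  layer 0 (seek_light) idle — none
  layer 1 (track_target) active — suppresses: (-3, 1)
  layer 2 (explore_frontier) active — inhibits: none
  layer 3 (return_home) active — suppresses: (-1, -2)
  layer 4 (follow_wall) idle — unchanged: (-1, -2)
  → actuator (-1, -2)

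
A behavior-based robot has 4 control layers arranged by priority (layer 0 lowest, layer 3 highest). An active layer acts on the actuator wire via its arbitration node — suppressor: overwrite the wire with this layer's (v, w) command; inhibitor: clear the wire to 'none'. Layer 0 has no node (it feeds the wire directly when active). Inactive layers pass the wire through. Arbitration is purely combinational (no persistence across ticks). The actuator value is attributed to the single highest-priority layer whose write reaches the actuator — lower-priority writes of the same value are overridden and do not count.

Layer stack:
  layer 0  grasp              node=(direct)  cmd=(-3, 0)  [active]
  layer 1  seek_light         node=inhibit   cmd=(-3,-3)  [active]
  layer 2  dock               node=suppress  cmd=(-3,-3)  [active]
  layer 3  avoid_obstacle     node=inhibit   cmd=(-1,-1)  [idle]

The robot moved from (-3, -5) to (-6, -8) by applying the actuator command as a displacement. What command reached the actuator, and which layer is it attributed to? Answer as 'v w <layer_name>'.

displacement = (-6, -8) − (-3, -5) = (-3, -3)
layer 0 (grasp) active — direct: (-3, 0)
layer 1 (seek_light) active — inhibits: none
layer 2 (dock) active — suppresses: (-3, -3)
layer 3 (avoid_obstacle) idle — unchanged: (-3, -3)
→ actuator (-3, -3) — from layer 2 (dock)

-3 -3 dock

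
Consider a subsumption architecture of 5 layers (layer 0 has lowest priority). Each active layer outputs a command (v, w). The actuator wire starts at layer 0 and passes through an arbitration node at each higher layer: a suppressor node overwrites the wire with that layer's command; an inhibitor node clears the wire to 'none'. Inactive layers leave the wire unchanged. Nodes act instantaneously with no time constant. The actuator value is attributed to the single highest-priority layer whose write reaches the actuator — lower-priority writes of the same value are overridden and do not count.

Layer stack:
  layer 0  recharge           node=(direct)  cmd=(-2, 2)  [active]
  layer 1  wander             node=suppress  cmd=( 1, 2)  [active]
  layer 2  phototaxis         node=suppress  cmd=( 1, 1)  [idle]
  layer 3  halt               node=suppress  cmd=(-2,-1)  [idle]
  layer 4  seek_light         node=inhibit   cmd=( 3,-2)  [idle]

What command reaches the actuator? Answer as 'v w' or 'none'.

1 2

L0 recharge: active, feeds wire = (-2, 2)
L1 wander: active, suppressor → wire = (1, 2)
L2 phototaxis: idle → wire stays (1, 2)
L3 halt: idle → wire stays (1, 2)
L4 seek_light: idle → wire stays (1, 2)
actuator = (1, 2)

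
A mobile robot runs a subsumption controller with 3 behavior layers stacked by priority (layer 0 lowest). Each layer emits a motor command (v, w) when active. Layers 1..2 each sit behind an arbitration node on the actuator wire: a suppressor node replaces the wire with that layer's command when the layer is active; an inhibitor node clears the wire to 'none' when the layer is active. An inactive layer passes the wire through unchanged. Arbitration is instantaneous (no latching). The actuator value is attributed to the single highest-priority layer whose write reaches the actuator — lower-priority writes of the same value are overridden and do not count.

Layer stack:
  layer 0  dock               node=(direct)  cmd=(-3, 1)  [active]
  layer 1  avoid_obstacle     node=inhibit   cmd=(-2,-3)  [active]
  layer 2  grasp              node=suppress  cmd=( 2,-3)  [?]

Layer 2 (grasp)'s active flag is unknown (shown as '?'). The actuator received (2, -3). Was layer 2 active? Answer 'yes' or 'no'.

yes

If layer 2 is active=yes:
  actuator would be (2, -3)
If layer 2 is active=no:
  actuator would be none
Observed (2, -3), so layer 2 was active.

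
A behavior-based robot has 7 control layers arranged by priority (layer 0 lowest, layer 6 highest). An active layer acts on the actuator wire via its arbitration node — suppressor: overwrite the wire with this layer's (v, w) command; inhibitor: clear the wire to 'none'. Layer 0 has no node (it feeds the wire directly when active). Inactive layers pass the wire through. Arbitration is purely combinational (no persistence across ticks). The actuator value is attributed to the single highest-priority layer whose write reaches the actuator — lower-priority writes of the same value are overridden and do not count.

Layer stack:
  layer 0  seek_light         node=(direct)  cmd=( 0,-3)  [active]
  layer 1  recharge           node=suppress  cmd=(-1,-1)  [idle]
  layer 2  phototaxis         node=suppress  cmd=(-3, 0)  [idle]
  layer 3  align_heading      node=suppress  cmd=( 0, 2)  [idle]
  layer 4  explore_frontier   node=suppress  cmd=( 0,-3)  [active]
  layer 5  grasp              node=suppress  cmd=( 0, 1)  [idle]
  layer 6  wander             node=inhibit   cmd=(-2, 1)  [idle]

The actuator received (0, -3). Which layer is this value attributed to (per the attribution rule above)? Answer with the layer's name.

explore_frontier

L0 seek_light: active, feeds wire = (0, -3)
L1 recharge: idle → wire stays (0, -3)
L2 phototaxis: idle → wire stays (0, -3)
L3 align_heading: idle → wire stays (0, -3)
L4 explore_frontier: active, suppressor → wire = (0, -3)
L5 grasp: idle → wire stays (0, -3)
L6 wander: idle → wire stays (0, -3)
actuator = (0, -3)
last writer: layer 4 = explore_frontier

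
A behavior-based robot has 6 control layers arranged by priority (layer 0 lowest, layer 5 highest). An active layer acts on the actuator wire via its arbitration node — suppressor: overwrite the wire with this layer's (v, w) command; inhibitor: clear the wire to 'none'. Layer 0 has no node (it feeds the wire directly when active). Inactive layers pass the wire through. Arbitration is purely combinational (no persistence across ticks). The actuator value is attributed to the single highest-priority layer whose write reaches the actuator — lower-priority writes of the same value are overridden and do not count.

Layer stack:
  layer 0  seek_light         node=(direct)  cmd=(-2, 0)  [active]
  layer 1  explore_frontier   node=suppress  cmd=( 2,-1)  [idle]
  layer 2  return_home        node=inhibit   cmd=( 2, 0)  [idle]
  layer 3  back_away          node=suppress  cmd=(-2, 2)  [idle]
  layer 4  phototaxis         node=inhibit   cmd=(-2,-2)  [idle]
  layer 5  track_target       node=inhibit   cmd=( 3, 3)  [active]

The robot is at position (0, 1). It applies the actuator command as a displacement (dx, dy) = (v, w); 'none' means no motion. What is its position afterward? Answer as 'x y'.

0 1

layer 0 (seek_light) active — direct: (-2, 0)
layer 1 (explore_frontier) idle — unchanged: (-2, 0)
layer 2 (return_home) idle — unchanged: (-2, 0)
layer 3 (back_away) idle — unchanged: (-2, 0)
layer 4 (phototaxis) idle — unchanged: (-2, 0)
layer 5 (track_target) active — inhibits: none
→ actuator none
position: (0, 1) + none = (0, 1)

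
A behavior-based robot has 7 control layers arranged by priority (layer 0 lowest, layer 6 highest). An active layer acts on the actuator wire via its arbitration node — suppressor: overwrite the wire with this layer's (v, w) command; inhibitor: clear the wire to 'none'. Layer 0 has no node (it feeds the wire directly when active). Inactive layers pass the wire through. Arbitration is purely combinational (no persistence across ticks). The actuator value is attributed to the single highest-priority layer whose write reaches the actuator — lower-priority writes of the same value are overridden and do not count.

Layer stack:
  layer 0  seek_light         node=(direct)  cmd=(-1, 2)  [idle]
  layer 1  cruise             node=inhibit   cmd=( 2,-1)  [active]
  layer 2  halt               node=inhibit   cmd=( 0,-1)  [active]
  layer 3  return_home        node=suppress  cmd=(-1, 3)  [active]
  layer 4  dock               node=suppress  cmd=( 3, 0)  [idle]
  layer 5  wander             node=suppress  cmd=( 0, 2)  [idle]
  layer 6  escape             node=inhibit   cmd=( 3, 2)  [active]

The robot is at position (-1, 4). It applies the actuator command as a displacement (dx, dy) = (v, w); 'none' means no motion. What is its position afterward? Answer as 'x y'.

L0 seek_light: idle → wire = none
L1 cruise: active, inhibitor → wire = none
L2 halt: active, inhibitor → wire = none
L3 return_home: active, suppressor → wire = (-1, 3)
L4 dock: idle → wire stays (-1, 3)
L5 wander: idle → wire stays (-1, 3)
L6 escape: active, inhibitor → wire = none
actuator = none
position: (-1, 4) + none = (-1, 4)

-1 4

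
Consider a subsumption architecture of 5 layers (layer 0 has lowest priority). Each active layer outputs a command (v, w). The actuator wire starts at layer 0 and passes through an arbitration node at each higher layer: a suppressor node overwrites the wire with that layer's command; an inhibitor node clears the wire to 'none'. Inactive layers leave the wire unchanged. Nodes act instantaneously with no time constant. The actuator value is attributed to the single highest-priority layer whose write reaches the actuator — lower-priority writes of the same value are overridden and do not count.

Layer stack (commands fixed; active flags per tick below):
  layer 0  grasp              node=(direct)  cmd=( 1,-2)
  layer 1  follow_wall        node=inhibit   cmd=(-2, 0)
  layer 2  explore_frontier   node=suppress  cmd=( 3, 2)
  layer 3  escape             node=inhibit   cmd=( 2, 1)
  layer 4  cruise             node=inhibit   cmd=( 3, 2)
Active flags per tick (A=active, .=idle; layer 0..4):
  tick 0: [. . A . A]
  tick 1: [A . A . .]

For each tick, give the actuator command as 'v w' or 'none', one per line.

none
3 2

tick 0:
  L0 grasp: idle → wire = none
  L1 follow_wall: idle → wire stays none
  L2 explore_frontier: active, suppressor → wire = (3, 2)
  L3 escape: idle → wire stays (3, 2)
  L4 cruise: active, inhibitor → wire = none
  actuator = none
tick 1:
  L0 grasp: active, feeds wire = (1, -2)
  L1 follow_wall: idle → wire stays (1, -2)
  L2 explore_frontier: active, suppressor → wire = (3, 2)
  L3 escape: idle → wire stays (3, 2)
  L4 cruise: idle → wire stays (3, 2)
  actuator = (3, 2)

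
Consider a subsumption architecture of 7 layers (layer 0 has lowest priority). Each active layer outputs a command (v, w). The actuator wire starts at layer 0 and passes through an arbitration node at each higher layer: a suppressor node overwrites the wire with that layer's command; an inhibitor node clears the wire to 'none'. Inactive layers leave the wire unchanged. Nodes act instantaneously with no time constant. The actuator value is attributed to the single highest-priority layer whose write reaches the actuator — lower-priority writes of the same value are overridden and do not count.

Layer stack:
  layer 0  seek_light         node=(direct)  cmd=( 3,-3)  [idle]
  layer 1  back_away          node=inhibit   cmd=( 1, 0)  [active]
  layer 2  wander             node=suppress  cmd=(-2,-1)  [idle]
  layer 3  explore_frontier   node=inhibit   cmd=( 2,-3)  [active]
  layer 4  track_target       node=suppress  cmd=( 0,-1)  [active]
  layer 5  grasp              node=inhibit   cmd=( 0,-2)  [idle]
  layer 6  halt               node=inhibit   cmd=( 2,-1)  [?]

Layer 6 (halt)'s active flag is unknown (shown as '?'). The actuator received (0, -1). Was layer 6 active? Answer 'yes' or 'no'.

no

If layer 6 is active=yes:
  actuator would be none
If layer 6 is active=no:
  actuator would be (0, -1)
Observed (0, -1), so layer 6 was idle.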